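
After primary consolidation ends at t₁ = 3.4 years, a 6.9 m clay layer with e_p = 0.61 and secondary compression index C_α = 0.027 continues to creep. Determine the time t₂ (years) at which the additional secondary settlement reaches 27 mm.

S_s = C_α·H/(1+e_p)·log₁₀(t₂/t₁) ⇒ log₁₀(t₂/t₁) = S_s·(1+e_p)/(C_α·H).
log₁₀(t₂/t₁) = 0.027 × (1+0.61) / (0.027×6.9) = 0.2333
t₂ = t₁ × 10^0.2333 = 3.4 × 1.711 = 5.819 years

t₂ ≈ 5.82 years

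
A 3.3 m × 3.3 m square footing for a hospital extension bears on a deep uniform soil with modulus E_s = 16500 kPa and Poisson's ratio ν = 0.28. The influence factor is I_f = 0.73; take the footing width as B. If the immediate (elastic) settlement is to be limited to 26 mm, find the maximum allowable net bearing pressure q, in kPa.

S_e = q·B·(1−ν²)/E_s · I_f  ⇒  q = S_e·E_s / (B·(1−ν²)·I_f).
q = 0.026 × 16500 / (3.3 × 0.9216 × 0.73) = 193.2 kPa

q ≈ 193 kPa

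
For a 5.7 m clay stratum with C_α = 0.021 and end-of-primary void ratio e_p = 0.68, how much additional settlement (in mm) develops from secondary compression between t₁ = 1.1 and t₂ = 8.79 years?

S_s ≈ 64.3 mm

Secondary compression: S_s = C_α·H/(1+e_p)·log₁₀(t₂/t₁)
S_s = 0.021×5.7/(1+0.68)×log₁₀(8.79/1.1)
    = 0.07125 × 0.9026 = 0.06431 m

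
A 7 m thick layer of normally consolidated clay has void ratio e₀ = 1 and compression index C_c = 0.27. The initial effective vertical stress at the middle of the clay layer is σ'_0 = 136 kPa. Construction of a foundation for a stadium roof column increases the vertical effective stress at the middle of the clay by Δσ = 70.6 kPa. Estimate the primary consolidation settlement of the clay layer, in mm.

S_c ≈ 172 mm

Final effective stress: σ'_f = σ'_0 + Δσ = 136 + 70.6 = 206.6 kPa.
Normally consolidated clay, so the full stress increment lies on the virgin compression line:
S_c = C_c·H/(1+e₀)·log₁₀(σ'_f/σ'_0) = 0.27×7/(1+1)×log₁₀(206.6/136)
    = 0.945 × 0.18159 = 0.1716 m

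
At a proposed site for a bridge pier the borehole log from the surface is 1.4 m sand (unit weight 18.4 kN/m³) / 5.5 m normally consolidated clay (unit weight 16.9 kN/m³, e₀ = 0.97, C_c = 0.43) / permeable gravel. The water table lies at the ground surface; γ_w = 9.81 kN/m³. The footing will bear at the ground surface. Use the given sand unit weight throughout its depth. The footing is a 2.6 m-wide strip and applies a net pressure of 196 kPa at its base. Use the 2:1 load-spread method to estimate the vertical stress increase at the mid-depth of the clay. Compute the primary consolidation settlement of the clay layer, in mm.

Mid-depth of clay below the ground surface: z = 1.4 + 5.5/2 = 4.15 m.
Total vertical stress at mid-clay: σ_v = 18.4×1.4 + 16.9×2.75 = 72.235 kPa.
Pore pressure: u = 9.81×(4.15 − 0) = 40.712 kPa.
Initial effective stress: σ'_0 = σ_v − u = 72.235 − 40.712 = 31.523 kPa.
Stress increase at mid-clay by the 2:1 spreading method:
Δσ = qB/(B+z) = 196×2.6/(2.6+4.15) = 75.496 kPa
Final effective stress: σ'_f = σ'_0 + Δσ = 31.523 + 75.496 = 107.02 kPa.
Normally consolidated clay, so the full stress increment lies on the virgin compression line:
S_c = C_c·H/(1+e₀)·log₁₀(σ'_f/σ'_0) = 0.43×5.5/(1+0.97)×log₁₀(107.02/31.523)
    = 1.2005 × 0.53084 = 0.6373 m

S_c ≈ 637 mm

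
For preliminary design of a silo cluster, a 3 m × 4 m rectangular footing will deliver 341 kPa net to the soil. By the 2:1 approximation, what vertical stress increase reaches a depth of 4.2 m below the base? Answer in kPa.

Δσ_z ≈ 69.3 kPa

By the 2:1 method the load spreads at 1 horizontal : 2 vertical, so at depth z the loaded area has grown by z in each plan dimension:
Δσ = qBL/((B+z)(L+z)) = 341×3×4/((3+4.2)(4+4.2)) = 69.309 kPa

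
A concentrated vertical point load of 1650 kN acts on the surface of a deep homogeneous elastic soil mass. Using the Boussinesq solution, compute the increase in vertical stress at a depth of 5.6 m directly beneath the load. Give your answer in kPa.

Δσ_z ≈ 25.1 kPa

Boussinesq vertical stress below a point load on an elastic half-space:
Δσ_z = 3P/(2πz²) · [1 + (r/z)²]^(−5/2)
r/z = 0/5.6 = 0; [1+(r/z)²]^(−5/2) = 1.
Δσ_z = 3×1650/(2π×5.6²) × 1 = 25.122 × 1 = 25.12 kPa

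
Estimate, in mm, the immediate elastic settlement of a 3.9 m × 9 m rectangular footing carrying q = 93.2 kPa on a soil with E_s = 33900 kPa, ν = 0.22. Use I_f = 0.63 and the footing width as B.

S_e ≈ 6.43 mm

Immediate (elastic) settlement: S_e = q·B·(1−ν²)/E_s · I_f.
S_e = 93.2 × 3.9 × (1 − 0.22²) / 33900 × 0.63
    = 93.2 × 3.9 × 0.9516 / 33900 × 0.63
    = 0.006428 m = 6.428 mm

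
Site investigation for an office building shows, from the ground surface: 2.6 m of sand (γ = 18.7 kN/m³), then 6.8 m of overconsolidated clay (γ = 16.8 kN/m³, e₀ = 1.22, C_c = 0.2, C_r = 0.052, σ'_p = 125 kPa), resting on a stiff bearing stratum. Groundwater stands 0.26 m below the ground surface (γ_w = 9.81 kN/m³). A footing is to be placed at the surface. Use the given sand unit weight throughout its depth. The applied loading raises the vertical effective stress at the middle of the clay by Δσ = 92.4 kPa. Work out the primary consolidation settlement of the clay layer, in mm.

Mid-depth of clay below the ground surface: z = 2.6 + 6.8/2 = 6 m.
Total vertical stress at mid-clay: σ_v = 18.7×2.6 + 16.8×3.4 = 105.74 kPa.
Pore pressure: u = 9.81×(6 − 0.26) = 56.309 kPa.
Initial effective stress: σ'_0 = σ_v − u = 105.74 − 56.309 = 49.431 kPa.
Final effective stress: σ'_f = 49.431 + 92.4 = 141.83 kPa.
σ'_f = 141.83 > σ'_p = 125 kPa, so the stress path crosses the preconsolidation pressure — recompression up to σ'_p, then virgin compression beyond:
S_c = H/(1+e₀)·[C_r·log₁₀(σ'_p/σ'_0) + C_c·log₁₀(σ'_f/σ'_p)]
    = 6.8/2.22 × [0.052×log₁₀(125/49.431) + 0.2×log₁₀(141.83/125)]
    = 3.0631 × [0.020951 + 0.010972] = 0.09778 m

S_c ≈ 97.8 mm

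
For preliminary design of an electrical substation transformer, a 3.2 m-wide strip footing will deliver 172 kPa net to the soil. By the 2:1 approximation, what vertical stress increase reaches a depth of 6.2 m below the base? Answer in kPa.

Δσ_z ≈ 58.6 kPa

By the 2:1 method the load spreads at 1 horizontal : 2 vertical, so at depth z the loaded area has grown by z in each plan dimension:
Δσ = qB/(B+z) = 172×3.2/(3.2+6.2) = 58.553 kPa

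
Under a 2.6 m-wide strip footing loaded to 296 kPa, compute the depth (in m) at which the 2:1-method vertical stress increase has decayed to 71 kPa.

z ≈ 8.24 m

2:1 spreading — at depth z the loaded area has grown by z in each plan dimension:
qB/(B+z) = Δσ_z ⇒ z = qB/Δσ_z − B = 296×2.6/71 − 2.6 = 8.239 m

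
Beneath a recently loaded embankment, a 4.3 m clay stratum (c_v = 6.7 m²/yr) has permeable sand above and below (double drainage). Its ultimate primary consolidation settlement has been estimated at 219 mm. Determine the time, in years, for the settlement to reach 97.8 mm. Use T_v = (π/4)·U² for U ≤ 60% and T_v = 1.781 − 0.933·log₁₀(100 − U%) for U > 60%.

t ≈ 0.108 years

Drainage path length: H_d = H/2 = 2.15 m (double drainage).
U = S(t)/S_ult = 97.8/219 = 0.4466.
U ≤ 60%: T_v = (π/4)·U² = (π/4)×0.44658² = 0.15663.
t = T_v·H_d²/c_v = 0.15663×2.15²/6.7 = 0.1081 years.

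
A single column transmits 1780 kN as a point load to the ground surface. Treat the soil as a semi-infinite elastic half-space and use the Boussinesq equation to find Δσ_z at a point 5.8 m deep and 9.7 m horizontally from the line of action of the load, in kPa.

Boussinesq vertical stress below a point load on an elastic half-space:
Δσ_z = 3P/(2πz²) · [1 + (r/z)²]^(−5/2)
r/z = 9.7/5.8 = 1.6724; [1+(r/z)²]^(−5/2) = 0.035597.
Δσ_z = 3×1780/(2π×5.8²) × 0.035597 = 25.264 × 0.035597 = 0.8993 kPa

Δσ_z ≈ 0.899 kPa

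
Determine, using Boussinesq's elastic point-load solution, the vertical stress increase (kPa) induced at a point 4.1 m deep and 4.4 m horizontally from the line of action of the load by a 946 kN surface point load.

Boussinesq vertical stress below a point load on an elastic half-space:
Δσ_z = 3P/(2πz²) · [1 + (r/z)²]^(−5/2)
r/z = 4.4/4.1 = 1.0732; [1+(r/z)²]^(−5/2) = 0.14725.
Δσ_z = 3×946/(2π×4.1²) × 0.14725 = 26.87 × 0.14725 = 3.957 kPa

Δσ_z ≈ 3.96 kPa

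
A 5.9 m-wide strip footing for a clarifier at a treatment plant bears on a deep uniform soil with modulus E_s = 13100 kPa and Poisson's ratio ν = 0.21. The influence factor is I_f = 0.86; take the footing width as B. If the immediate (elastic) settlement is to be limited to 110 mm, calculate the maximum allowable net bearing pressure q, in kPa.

S_e = q·B·(1−ν²)/E_s · I_f  ⇒  q = S_e·E_s / (B·(1−ν²)·I_f).
q = 0.11 × 13100 / (5.9 × 0.9559 × 0.86) = 297.1 kPa

q ≈ 297 kPa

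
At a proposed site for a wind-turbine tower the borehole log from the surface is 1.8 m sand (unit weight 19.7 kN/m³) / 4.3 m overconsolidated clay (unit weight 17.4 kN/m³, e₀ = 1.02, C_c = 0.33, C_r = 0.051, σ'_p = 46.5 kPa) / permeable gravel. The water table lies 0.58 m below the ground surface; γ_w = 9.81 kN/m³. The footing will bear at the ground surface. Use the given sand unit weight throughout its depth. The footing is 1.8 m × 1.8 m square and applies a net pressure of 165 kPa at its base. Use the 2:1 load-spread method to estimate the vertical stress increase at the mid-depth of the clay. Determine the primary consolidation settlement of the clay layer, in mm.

S_c ≈ 63.9 mm

Mid-depth of clay below the ground surface: z = 1.8 + 4.3/2 = 3.95 m.
Total vertical stress at mid-clay: σ_v = 19.7×1.8 + 17.4×2.15 = 72.87 kPa.
Pore pressure: u = 9.81×(3.95 − 0.58) = 33.06 kPa.
Initial effective stress: σ'_0 = σ_v − u = 72.87 − 33.06 = 39.81 kPa.
Stress increase at mid-clay by the 2:1 spreading method:
Δσ = qBL/((B+z)(L+z)) = 165×1.8×1.8/((1.8+3.95)(1.8+3.95)) = 16.169 kPa
Final effective stress: σ'_f = 39.81 + 16.169 = 55.979 kPa.
σ'_f = 55.979 > σ'_p = 46.5 kPa, so the stress path crosses the preconsolidation pressure — recompression up to σ'_p, then virgin compression beyond:
S_c = H/(1+e₀)·[C_r·log₁₀(σ'_p/σ'_0) + C_c·log₁₀(σ'_f/σ'_p)]
    = 4.3/2.02 × [0.051×log₁₀(46.5/39.81) + 0.33×log₁₀(55.979/46.5)]
    = 2.1287 × [0.0034405 + 0.026589] = 0.06392 m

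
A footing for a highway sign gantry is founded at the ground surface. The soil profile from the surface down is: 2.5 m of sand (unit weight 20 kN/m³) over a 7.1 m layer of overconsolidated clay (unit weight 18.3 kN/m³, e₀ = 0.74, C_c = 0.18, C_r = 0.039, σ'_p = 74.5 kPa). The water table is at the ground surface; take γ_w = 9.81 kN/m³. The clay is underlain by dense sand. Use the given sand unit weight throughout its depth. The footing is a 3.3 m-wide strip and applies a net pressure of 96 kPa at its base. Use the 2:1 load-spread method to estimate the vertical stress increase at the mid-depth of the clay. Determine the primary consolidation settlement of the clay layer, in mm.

S_c ≈ 78.7 mm

Mid-depth of clay below the ground surface: z = 2.5 + 7.1/2 = 6.05 m.
Total vertical stress at mid-clay: σ_v = 20×2.5 + 18.3×3.55 = 114.97 kPa.
Pore pressure: u = 9.81×(6.05 − 0) = 59.351 kPa.
Initial effective stress: σ'_0 = σ_v − u = 114.97 − 59.351 = 55.619 kPa.
Stress increase at mid-clay by the 2:1 spreading method:
Δσ = qB/(B+z) = 96×3.3/(3.3+6.05) = 33.882 kPa
Final effective stress: σ'_f = 55.619 + 33.882 = 89.501 kPa.
σ'_f = 89.501 > σ'_p = 74.5 kPa, so the stress path crosses the preconsolidation pressure — recompression up to σ'_p, then virgin compression beyond:
S_c = H/(1+e₀)·[C_r·log₁₀(σ'_p/σ'_0) + C_c·log₁₀(σ'_f/σ'_p)]
    = 7.1/1.74 × [0.039×log₁₀(74.5/55.619) + 0.18×log₁₀(89.501/74.5)]
    = 4.0805 × [0.0049504 + 0.014341] = 0.07872 m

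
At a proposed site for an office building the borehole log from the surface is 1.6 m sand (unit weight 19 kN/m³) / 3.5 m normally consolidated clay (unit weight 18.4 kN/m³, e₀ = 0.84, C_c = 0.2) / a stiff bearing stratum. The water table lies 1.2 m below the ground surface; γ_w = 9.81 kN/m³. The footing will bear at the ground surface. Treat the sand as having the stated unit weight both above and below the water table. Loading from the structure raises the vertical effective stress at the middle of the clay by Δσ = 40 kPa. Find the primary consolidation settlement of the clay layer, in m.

S_c ≈ 0.111 m

Mid-depth of clay below the ground surface: z = 1.6 + 3.5/2 = 3.35 m.
Total vertical stress at mid-clay: σ_v = 19×1.6 + 18.4×1.75 = 62.6 kPa.
Pore pressure: u = 9.81×(3.35 − 1.2) = 21.091 kPa.
Initial effective stress: σ'_0 = σ_v − u = 62.6 − 21.091 = 41.509 kPa.
Final effective stress: σ'_f = σ'_0 + Δσ = 41.509 + 40 = 81.509 kPa.
Normally consolidated clay, so the full stress increment lies on the virgin compression line:
S_c = C_c·H/(1+e₀)·log₁₀(σ'_f/σ'_0) = 0.2×3.5/(1+0.84)×log₁₀(81.509/41.509)
    = 0.38043 × 0.29306 = 0.1115 m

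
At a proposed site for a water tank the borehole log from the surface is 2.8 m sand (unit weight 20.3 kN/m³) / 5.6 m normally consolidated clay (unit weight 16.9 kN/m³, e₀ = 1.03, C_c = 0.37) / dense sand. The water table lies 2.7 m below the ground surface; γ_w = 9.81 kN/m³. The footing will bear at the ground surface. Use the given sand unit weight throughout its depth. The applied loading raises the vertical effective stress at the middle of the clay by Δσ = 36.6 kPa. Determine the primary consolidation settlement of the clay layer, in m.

S_c ≈ 0.175 m

Mid-depth of clay below the ground surface: z = 2.8 + 5.6/2 = 5.6 m.
Total vertical stress at mid-clay: σ_v = 20.3×2.8 + 16.9×2.8 = 104.16 kPa.
Pore pressure: u = 9.81×(5.6 − 2.7) = 28.449 kPa.
Initial effective stress: σ'_0 = σ_v − u = 104.16 − 28.449 = 75.711 kPa.
Final effective stress: σ'_f = σ'_0 + Δσ = 75.711 + 36.6 = 112.31 kPa.
Normally consolidated clay, so the full stress increment lies on the virgin compression line:
S_c = C_c·H/(1+e₀)·log₁₀(σ'_f/σ'_0) = 0.37×5.6/(1+1.03)×log₁₀(112.31/75.711)
    = 1.0207 × 0.17126 = 0.1748 m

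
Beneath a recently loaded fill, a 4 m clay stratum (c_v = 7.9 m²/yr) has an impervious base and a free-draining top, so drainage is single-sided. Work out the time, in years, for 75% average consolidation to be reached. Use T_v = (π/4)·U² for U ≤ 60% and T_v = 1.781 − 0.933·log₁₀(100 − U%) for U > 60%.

Drainage path length: H_d = H = 4 m (single drainage).
U > 60%: T_v = 1.781 − 0.933·log₁₀(100 − 75) = 0.47672.
t = T_v·H_d²/c_v = 0.47672×4²/7.9 = 0.9655 years.

t ≈ 0.966 years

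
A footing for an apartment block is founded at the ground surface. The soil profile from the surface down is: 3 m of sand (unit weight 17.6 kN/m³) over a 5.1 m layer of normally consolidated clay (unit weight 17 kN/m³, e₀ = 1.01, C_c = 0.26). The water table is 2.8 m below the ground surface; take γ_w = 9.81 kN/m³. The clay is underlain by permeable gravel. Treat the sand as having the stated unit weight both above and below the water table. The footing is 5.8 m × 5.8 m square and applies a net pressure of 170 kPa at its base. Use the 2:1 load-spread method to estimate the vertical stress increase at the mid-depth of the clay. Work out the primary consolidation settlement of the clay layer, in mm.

S_c ≈ 142 mm

Mid-depth of clay below the ground surface: z = 3 + 5.1/2 = 5.55 m.
Total vertical stress at mid-clay: σ_v = 17.6×3 + 17×2.55 = 96.15 kPa.
Pore pressure: u = 9.81×(5.55 − 2.8) = 26.978 kPa.
Initial effective stress: σ'_0 = σ_v − u = 96.15 − 26.978 = 69.172 kPa.
Stress increase at mid-clay by the 2:1 spreading method:
Δσ = qBL/((B+z)(L+z)) = 170×5.8×5.8/((5.8+5.55)(5.8+5.55)) = 44.393 kPa
Final effective stress: σ'_f = σ'_0 + Δσ = 69.172 + 44.393 = 113.56 kPa.
Normally consolidated clay, so the full stress increment lies on the virgin compression line:
S_c = C_c·H/(1+e₀)·log₁₀(σ'_f/σ'_0) = 0.26×5.1/(1+1.01)×log₁₀(113.56/69.172)
    = 0.6597 × 0.2153 = 0.142 m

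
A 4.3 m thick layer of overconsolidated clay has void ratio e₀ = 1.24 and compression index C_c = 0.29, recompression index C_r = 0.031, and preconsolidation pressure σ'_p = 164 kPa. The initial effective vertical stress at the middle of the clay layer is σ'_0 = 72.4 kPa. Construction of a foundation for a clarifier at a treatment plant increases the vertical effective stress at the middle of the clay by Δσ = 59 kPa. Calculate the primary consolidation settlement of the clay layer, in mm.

S_c ≈ 15.4 mm

Final effective stress: σ'_f = 72.4 + 59 = 131.4 kPa.
σ'_f = 131.4 ≤ σ'_p = 164 kPa, so the clay remains overconsolidated and only the recompression index applies:
S_c = C_r·H/(1+e₀)·log₁₀(σ'_f/σ'_0) = 0.031×4.3/2.24×log₁₀(131.4/72.4)
    = 0.059508 × 0.25886 = 0.0154 m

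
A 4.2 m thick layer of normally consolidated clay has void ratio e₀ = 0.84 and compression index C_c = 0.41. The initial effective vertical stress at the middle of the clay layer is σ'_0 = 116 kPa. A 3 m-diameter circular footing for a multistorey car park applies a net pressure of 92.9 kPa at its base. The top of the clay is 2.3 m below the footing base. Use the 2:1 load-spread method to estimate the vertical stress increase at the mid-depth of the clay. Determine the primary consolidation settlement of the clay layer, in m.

Mid-depth of clay below the footing base: z = 2.3 + 4.2/2 = 4.4 m.
Stress increase at mid-clay by the 2:1 spreading method:
Δσ ≈ qD²/(D+z)² = 92.9×3²/(3+4.4)² = 15.268 kPa
Final effective stress: σ'_f = σ'_0 + Δσ = 116 + 15.268 = 131.27 kPa.
Normally consolidated clay, so the full stress increment lies on the virgin compression line:
S_c = C_c·H/(1+e₀)·log₁₀(σ'_f/σ'_0) = 0.41×4.2/(1+0.84)×log₁₀(131.27/116)
    = 0.93587 × 0.053707 = 0.05026 m

S_c ≈ 0.0503 m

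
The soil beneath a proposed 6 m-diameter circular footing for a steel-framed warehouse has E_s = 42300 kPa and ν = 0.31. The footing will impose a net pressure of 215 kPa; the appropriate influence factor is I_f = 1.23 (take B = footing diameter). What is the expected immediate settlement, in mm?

Immediate (elastic) settlement: S_e = q·B·(1−ν²)/E_s · I_f.
S_e = 215 × 6 × (1 − 0.31²) / 42300 × 1.23
    = 215 × 6 × 0.9039 / 42300 × 1.23
    = 0.03391 m = 33.91 mm

S_e ≈ 33.9 mm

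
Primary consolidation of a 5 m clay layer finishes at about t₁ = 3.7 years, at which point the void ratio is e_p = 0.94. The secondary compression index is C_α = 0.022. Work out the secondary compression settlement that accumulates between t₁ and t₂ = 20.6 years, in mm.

Secondary compression: S_s = C_α·H/(1+e_p)·log₁₀(t₂/t₁)
S_s = 0.022×5/(1+0.94)×log₁₀(20.6/3.7)
    = 0.0567 × 0.7457 = 0.04228 m

S_s ≈ 42.3 mm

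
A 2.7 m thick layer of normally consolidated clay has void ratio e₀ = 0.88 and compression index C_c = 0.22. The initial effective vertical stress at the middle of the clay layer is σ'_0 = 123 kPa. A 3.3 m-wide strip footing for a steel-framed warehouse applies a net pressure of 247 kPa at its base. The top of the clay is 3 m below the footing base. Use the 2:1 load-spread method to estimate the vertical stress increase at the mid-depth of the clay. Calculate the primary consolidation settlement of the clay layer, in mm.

S_c ≈ 85.6 mm

Mid-depth of clay below the footing base: z = 3 + 2.7/2 = 4.35 m.
Stress increase at mid-clay by the 2:1 spreading method:
Δσ = qB/(B+z) = 247×3.3/(3.3+4.35) = 106.55 kPa
Final effective stress: σ'_f = σ'_0 + Δσ = 123 + 106.55 = 229.55 kPa.
Normally consolidated clay, so the full stress increment lies on the virgin compression line:
S_c = C_c·H/(1+e₀)·log₁₀(σ'_f/σ'_0) = 0.22×2.7/(1+0.88)×log₁₀(229.55/123)
    = 0.31596 × 0.27097 = 0.08562 m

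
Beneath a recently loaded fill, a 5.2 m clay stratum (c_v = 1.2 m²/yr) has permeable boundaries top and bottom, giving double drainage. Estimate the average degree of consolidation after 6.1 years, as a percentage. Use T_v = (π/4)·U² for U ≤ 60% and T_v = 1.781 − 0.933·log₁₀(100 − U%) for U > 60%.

Drainage path length: H_d = H/2 = 2.6 m (double drainage).
T_v = c_v·t/H_d² = 1.2×6.1/2.6² = 1.0828.
T_v = 1.0828 corresponds to the U > 60% branch:
U = 1 − 10^((1.781 − T_v)/0.933)/100 = 0.944

U ≈ 94.4 %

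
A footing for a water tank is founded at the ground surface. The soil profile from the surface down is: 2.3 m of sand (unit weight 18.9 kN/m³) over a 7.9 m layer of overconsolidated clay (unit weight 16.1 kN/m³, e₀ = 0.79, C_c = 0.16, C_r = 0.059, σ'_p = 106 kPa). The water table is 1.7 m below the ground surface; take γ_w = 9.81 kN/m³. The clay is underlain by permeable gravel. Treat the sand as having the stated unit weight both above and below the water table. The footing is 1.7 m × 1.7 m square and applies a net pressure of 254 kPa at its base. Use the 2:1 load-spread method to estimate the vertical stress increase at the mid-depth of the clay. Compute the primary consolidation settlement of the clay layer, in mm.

S_c ≈ 19.3 mm

Mid-depth of clay below the ground surface: z = 2.3 + 7.9/2 = 6.25 m.
Total vertical stress at mid-clay: σ_v = 18.9×2.3 + 16.1×3.95 = 107.06 kPa.
Pore pressure: u = 9.81×(6.25 − 1.7) = 44.636 kPa.
Initial effective stress: σ'_0 = σ_v − u = 107.06 − 44.636 = 62.424 kPa.
Stress increase at mid-clay by the 2:1 spreading method:
Δσ = qBL/((B+z)(L+z)) = 254×1.7×1.7/((1.7+6.25)(1.7+6.25)) = 11.614 kPa
Final effective stress: σ'_f = 62.424 + 11.614 = 74.038 kPa.
σ'_f = 74.038 ≤ σ'_p = 106 kPa, so the clay remains overconsolidated and only the recompression index applies:
S_c = C_r·H/(1+e₀)·log₁₀(σ'_f/σ'_0) = 0.059×7.9/1.79×log₁₀(74.038/62.424)
    = 0.26039 × 0.074103 = 0.0193 m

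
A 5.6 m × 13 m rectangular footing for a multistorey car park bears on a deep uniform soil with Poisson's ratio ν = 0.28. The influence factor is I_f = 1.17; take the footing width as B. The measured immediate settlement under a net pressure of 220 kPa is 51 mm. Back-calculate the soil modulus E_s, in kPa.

E_s ≈ 26000 kPa

S_e = q·B·(1−ν²)/E_s · I_f  ⇒  E_s = q·B·(1−ν²)·I_f / S_e.
E_s = 220 × 5.6 × 0.9216 × 1.17 / 0.051 = 26050 kPa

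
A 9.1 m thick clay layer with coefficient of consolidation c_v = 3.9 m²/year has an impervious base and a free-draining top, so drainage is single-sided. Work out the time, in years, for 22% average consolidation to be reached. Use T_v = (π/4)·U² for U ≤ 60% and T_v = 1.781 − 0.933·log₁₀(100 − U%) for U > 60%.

t ≈ 0.807 years

Drainage path length: H_d = H = 9.1 m (single drainage).
U ≤ 60%: T_v = (π/4)·U² = (π/4)×0.22² = 0.038013.
t = T_v·H_d²/c_v = 0.038013×9.1²/3.9 = 0.8071 years.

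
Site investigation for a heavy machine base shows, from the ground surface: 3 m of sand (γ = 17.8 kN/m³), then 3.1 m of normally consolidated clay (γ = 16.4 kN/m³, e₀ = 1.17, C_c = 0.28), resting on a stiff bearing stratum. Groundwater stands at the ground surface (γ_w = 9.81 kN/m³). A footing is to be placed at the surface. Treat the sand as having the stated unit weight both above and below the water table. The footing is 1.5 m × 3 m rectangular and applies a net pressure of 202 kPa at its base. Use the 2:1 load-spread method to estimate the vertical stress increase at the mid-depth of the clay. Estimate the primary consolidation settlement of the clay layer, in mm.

Mid-depth of clay below the ground surface: z = 3 + 3.1/2 = 4.55 m.
Total vertical stress at mid-clay: σ_v = 17.8×3 + 16.4×1.55 = 78.82 kPa.
Pore pressure: u = 9.81×(4.55 − 0) = 44.636 kPa.
Initial effective stress: σ'_0 = σ_v − u = 78.82 − 44.636 = 34.184 kPa.
Stress increase at mid-clay by the 2:1 spreading method:
Δσ = qBL/((B+z)(L+z)) = 202×1.5×3/((1.5+4.55)(3+4.55)) = 19.9 kPa
Final effective stress: σ'_f = σ'_0 + Δσ = 34.184 + 19.9 = 54.084 kPa.
Normally consolidated clay, so the full stress increment lies on the virgin compression line:
S_c = C_c·H/(1+e₀)·log₁₀(σ'_f/σ'_0) = 0.28×3.1/(1+1.17)×log₁₀(54.084/34.184)
    = 0.4 × 0.19925 = 0.0797 m

S_c ≈ 79.7 mm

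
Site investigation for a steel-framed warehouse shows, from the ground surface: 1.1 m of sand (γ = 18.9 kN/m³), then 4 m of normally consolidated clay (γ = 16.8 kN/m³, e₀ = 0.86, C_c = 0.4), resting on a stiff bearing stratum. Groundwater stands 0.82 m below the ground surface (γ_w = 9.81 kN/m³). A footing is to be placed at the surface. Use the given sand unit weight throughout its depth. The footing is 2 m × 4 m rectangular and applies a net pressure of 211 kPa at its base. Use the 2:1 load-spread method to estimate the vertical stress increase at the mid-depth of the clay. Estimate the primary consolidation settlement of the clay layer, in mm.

S_c ≈ 336 mm

Mid-depth of clay below the ground surface: z = 1.1 + 4/2 = 3.1 m.
Total vertical stress at mid-clay: σ_v = 18.9×1.1 + 16.8×2 = 54.39 kPa.
Pore pressure: u = 9.81×(3.1 − 0.82) = 22.367 kPa.
Initial effective stress: σ'_0 = σ_v − u = 54.39 − 22.367 = 32.023 kPa.
Stress increase at mid-clay by the 2:1 spreading method:
Δσ = qBL/((B+z)(L+z)) = 211×2×4/((2+3.1)(4+3.1)) = 46.617 kPa
Final effective stress: σ'_f = σ'_0 + Δσ = 32.023 + 46.617 = 78.64 kPa.
Normally consolidated clay, so the full stress increment lies on the virgin compression line:
S_c = C_c·H/(1+e₀)·log₁₀(σ'_f/σ'_0) = 0.4×4/(1+0.86)×log₁₀(78.64/32.023)
    = 0.86022 × 0.39018 = 0.3356 m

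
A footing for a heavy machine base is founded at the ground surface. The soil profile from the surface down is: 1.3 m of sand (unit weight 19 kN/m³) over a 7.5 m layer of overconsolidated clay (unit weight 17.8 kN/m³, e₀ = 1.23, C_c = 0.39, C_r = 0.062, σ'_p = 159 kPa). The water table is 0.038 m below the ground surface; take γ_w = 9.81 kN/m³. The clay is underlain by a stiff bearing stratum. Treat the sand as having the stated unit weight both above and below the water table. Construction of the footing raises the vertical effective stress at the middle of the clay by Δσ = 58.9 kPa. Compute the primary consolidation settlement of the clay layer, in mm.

S_c ≈ 79 mm

Mid-depth of clay below the ground surface: z = 1.3 + 7.5/2 = 5.05 m.
Total vertical stress at mid-clay: σ_v = 19×1.3 + 17.8×3.75 = 91.45 kPa.
Pore pressure: u = 9.81×(5.05 − 0.038) = 49.168 kPa.
Initial effective stress: σ'_0 = σ_v − u = 91.45 − 49.168 = 42.282 kPa.
Final effective stress: σ'_f = 42.282 + 58.9 = 101.18 kPa.
σ'_f = 101.18 ≤ σ'_p = 159 kPa, so the clay remains overconsolidated and only the recompression index applies:
S_c = C_r·H/(1+e₀)·log₁₀(σ'_f/σ'_0) = 0.062×7.5/2.23×log₁₀(101.18/42.282)
    = 0.20852 × 0.37894 = 0.07902 m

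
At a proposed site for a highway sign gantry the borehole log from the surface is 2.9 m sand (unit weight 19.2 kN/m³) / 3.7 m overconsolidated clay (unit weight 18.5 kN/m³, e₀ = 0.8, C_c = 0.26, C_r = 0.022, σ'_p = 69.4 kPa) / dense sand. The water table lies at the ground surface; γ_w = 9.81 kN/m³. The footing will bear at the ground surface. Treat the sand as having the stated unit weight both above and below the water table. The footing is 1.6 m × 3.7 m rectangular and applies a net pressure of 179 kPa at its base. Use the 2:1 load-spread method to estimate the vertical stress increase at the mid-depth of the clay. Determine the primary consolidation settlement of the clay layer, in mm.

Mid-depth of clay below the ground surface: z = 2.9 + 3.7/2 = 4.75 m.
Total vertical stress at mid-clay: σ_v = 19.2×2.9 + 18.5×1.85 = 89.905 kPa.
Pore pressure: u = 9.81×(4.75 − 0) = 46.598 kPa.
Initial effective stress: σ'_0 = σ_v − u = 89.905 − 46.598 = 43.307 kPa.
Stress increase at mid-clay by the 2:1 spreading method:
Δσ = qBL/((B+z)(L+z)) = 179×1.6×3.7/((1.6+4.75)(3.7+4.75)) = 19.749 kPa
Final effective stress: σ'_f = 43.307 + 19.749 = 63.056 kPa.
σ'_f = 63.056 ≤ σ'_p = 69.4 kPa, so the clay remains overconsolidated and only the recompression index applies:
S_c = C_r·H/(1+e₀)·log₁₀(σ'_f/σ'_0) = 0.022×3.7/1.8×log₁₀(63.056/43.307)
    = 0.045223 × 0.16317 = 0.007379 m

S_c ≈ 7.38 mm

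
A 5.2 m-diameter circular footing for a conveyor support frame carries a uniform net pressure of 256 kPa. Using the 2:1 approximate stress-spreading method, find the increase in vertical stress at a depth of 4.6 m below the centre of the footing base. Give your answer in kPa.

By the 2:1 method the load spreads at 1 horizontal : 2 vertical, so at depth z the loaded area has grown by z in each plan dimension:
Δσ ≈ qD²/(D+z)² = 256×5.2²/(5.2+4.6)² = 72.077 kPa

Δσ_z ≈ 72.1 kPa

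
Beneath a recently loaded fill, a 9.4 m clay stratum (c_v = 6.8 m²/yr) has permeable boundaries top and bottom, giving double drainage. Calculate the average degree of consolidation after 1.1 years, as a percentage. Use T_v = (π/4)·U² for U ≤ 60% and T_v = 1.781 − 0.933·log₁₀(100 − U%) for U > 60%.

U ≈ 64.8 %

Drainage path length: H_d = H/2 = 4.7 m (double drainage).
T_v = c_v·t/H_d² = 6.8×1.1/4.7² = 0.33861.
T_v = 0.33861 corresponds to the U > 60% branch:
U = 1 − 10^((1.781 − T_v)/0.933)/100 = 0.6485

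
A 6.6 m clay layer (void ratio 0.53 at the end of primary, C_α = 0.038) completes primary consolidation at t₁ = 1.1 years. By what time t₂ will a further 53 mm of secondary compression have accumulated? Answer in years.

t₂ ≈ 2.32 years

S_s = C_α·H/(1+e_p)·log₁₀(t₂/t₁) ⇒ log₁₀(t₂/t₁) = S_s·(1+e_p)/(C_α·H).
log₁₀(t₂/t₁) = 0.053 × (1+0.53) / (0.038×6.6) = 0.3233
t₂ = t₁ × 10^0.3233 = 1.1 × 2.105 = 2.316 years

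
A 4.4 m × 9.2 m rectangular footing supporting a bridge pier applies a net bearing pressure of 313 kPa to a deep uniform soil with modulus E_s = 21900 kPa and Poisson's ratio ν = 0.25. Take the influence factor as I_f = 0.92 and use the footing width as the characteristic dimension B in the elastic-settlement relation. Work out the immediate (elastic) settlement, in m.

S_e ≈ 0.0542 m

Immediate (elastic) settlement: S_e = q·B·(1−ν²)/E_s · I_f.
S_e = 313 × 4.4 × (1 − 0.25²) / 21900 × 0.92
    = 313 × 4.4 × 0.9375 / 21900 × 0.92
    = 0.05424 m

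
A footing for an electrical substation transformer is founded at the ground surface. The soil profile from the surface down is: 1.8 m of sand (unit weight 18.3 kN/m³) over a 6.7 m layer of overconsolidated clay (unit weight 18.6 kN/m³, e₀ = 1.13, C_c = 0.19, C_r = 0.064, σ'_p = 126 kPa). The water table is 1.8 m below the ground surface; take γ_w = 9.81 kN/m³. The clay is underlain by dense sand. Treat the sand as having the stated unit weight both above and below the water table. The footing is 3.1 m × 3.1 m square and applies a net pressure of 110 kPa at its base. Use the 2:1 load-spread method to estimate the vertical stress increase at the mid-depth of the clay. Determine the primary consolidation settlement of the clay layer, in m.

S_c ≈ 0.0194 m

Mid-depth of clay below the ground surface: z = 1.8 + 6.7/2 = 5.15 m.
Total vertical stress at mid-clay: σ_v = 18.3×1.8 + 18.6×3.35 = 95.25 kPa.
Pore pressure: u = 9.81×(5.15 − 1.8) = 32.864 kPa.
Initial effective stress: σ'_0 = σ_v − u = 95.25 − 32.864 = 62.386 kPa.
Stress increase at mid-clay by the 2:1 spreading method:
Δσ = qBL/((B+z)(L+z)) = 110×3.1×3.1/((3.1+5.15)(3.1+5.15)) = 15.531 kPa
Final effective stress: σ'_f = 62.386 + 15.531 = 77.917 kPa.
σ'_f = 77.917 ≤ σ'_p = 126 kPa, so the clay remains overconsolidated and only the recompression index applies:
S_c = C_r·H/(1+e₀)·log₁₀(σ'_f/σ'_0) = 0.064×6.7/2.13×log₁₀(77.917/62.386)
    = 0.20131 × 0.096545 = 0.01944 m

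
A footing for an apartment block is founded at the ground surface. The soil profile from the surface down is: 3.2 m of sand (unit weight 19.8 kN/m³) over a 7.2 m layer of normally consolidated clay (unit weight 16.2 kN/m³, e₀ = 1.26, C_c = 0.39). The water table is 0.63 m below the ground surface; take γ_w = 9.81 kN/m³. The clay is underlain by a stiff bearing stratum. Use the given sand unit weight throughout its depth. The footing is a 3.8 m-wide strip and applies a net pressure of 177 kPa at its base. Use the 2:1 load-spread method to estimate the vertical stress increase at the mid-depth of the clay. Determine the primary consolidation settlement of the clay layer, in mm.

Mid-depth of clay below the ground surface: z = 3.2 + 7.2/2 = 6.8 m.
Total vertical stress at mid-clay: σ_v = 19.8×3.2 + 16.2×3.6 = 121.68 kPa.
Pore pressure: u = 9.81×(6.8 − 0.63) = 60.528 kPa.
Initial effective stress: σ'_0 = σ_v − u = 121.68 − 60.528 = 61.152 kPa.
Stress increase at mid-clay by the 2:1 spreading method:
Δσ = qB/(B+z) = 177×3.8/(3.8+6.8) = 63.453 kPa
Final effective stress: σ'_f = σ'_0 + Δσ = 61.152 + 63.453 = 124.61 kPa.
Normally consolidated clay, so the full stress increment lies on the virgin compression line:
S_c = C_c·H/(1+e₀)·log₁₀(σ'_f/σ'_0) = 0.39×7.2/(1+1.26)×log₁₀(124.61/61.152)
    = 1.2425 × 0.30914 = 0.3841 m

S_c ≈ 384 mm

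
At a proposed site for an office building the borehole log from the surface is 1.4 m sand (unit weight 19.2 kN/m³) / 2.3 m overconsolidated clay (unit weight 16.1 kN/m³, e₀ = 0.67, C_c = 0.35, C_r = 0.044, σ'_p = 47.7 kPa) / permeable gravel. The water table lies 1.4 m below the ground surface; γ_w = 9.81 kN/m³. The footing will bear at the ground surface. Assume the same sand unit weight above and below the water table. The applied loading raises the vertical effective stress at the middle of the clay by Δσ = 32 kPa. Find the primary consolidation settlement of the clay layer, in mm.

S_c ≈ 77.2 mm

Mid-depth of clay below the ground surface: z = 1.4 + 2.3/2 = 2.55 m.
Total vertical stress at mid-clay: σ_v = 19.2×1.4 + 16.1×1.15 = 45.395 kPa.
Pore pressure: u = 9.81×(2.55 − 1.4) = 11.281 kPa.
Initial effective stress: σ'_0 = σ_v − u = 45.395 − 11.281 = 34.114 kPa.
Final effective stress: σ'_f = 34.114 + 32 = 66.114 kPa.
σ'_f = 66.114 > σ'_p = 47.7 kPa, so the stress path crosses the preconsolidation pressure — recompression up to σ'_p, then virgin compression beyond:
S_c = H/(1+e₀)·[C_r·log₁₀(σ'_p/σ'_0) + C_c·log₁₀(σ'_f/σ'_p)]
    = 2.3/1.67 × [0.044×log₁₀(47.7/34.114) + 0.35×log₁₀(66.114/47.7)]
    = 1.3772 × [0.0064058 + 0.049621] = 0.07716 m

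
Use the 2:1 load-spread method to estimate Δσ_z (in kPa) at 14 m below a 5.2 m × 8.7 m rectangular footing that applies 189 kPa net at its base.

By the 2:1 method the load spreads at 1 horizontal : 2 vertical, so at depth z the loaded area has grown by z in each plan dimension:
Δσ = qBL/((B+z)(L+z)) = 189×5.2×8.7/((5.2+14)(8.7+14)) = 19.618 kPa

Δσ_z ≈ 19.6 kPa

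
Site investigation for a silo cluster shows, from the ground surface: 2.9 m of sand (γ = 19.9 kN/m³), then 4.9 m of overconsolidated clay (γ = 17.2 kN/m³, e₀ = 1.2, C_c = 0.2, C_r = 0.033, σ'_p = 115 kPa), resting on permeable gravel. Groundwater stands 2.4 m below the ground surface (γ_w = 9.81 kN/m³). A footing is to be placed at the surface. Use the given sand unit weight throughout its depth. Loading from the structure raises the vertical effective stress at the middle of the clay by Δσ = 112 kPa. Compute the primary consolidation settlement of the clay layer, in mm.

S_c ≈ 105 mm

Mid-depth of clay below the ground surface: z = 2.9 + 4.9/2 = 5.35 m.
Total vertical stress at mid-clay: σ_v = 19.9×2.9 + 17.2×2.45 = 99.85 kPa.
Pore pressure: u = 9.81×(5.35 − 2.4) = 28.94 kPa.
Initial effective stress: σ'_0 = σ_v − u = 99.85 − 28.94 = 70.91 kPa.
Final effective stress: σ'_f = 70.91 + 112 = 182.91 kPa.
σ'_f = 182.91 > σ'_p = 115 kPa, so the stress path crosses the preconsolidation pressure — recompression up to σ'_p, then virgin compression beyond:
S_c = H/(1+e₀)·[C_r·log₁₀(σ'_p/σ'_0) + C_c·log₁₀(σ'_f/σ'_p)]
    = 4.9/2.2 × [0.033×log₁₀(115/70.91) + 0.2×log₁₀(182.91/115)]
    = 2.2273 × [0.0069297 + 0.040308] = 0.1052 m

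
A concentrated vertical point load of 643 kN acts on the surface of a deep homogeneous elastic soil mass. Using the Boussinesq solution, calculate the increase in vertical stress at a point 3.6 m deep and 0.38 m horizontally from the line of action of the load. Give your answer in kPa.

Boussinesq vertical stress below a point load on an elastic half-space:
Δσ_z = 3P/(2πz²) · [1 + (r/z)²]^(−5/2)
r/z = 0.38/3.6 = 0.10556; [1+(r/z)²]^(−5/2) = 0.97268.
Δσ_z = 3×643/(2π×3.6²) × 0.97268 = 23.689 × 0.97268 = 23.04 kPa

Δσ_z ≈ 23 kPa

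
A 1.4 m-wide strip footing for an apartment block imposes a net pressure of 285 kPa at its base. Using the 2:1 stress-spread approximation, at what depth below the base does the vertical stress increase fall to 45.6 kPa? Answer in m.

2:1 spreading — at depth z the loaded area has grown by z in each plan dimension:
qB/(B+z) = Δσ_z ⇒ z = qB/Δσ_z − B = 285×1.4/45.6 − 1.4 = 7.35 m

z ≈ 7.35 m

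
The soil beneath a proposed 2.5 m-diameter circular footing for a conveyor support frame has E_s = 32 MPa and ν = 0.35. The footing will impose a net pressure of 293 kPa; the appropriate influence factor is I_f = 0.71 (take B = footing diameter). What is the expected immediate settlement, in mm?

S_e ≈ 14.3 mm

Immediate (elastic) settlement: S_e = q·B·(1−ν²)/E_s · I_f.
E_s = 32 MPa = 32000 kPa.
S_e = 293 × 2.5 × (1 − 0.35²) / 32000 × 0.71
    = 293 × 2.5 × 0.8775 / 32000 × 0.71
    = 0.01426 m = 14.26 mm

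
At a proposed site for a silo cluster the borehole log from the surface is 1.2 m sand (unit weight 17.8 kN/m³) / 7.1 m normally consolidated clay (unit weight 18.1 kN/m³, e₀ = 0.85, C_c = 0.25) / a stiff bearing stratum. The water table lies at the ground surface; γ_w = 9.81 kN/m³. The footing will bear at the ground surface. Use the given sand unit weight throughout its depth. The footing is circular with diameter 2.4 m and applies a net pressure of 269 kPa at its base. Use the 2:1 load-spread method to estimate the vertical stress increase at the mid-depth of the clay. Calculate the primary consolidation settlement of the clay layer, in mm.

S_c ≈ 240 mm

Mid-depth of clay below the ground surface: z = 1.2 + 7.1/2 = 4.75 m.
Total vertical stress at mid-clay: σ_v = 17.8×1.2 + 18.1×3.55 = 85.615 kPa.
Pore pressure: u = 9.81×(4.75 − 0) = 46.598 kPa.
Initial effective stress: σ'_0 = σ_v − u = 85.615 − 46.598 = 39.017 kPa.
Stress increase at mid-clay by the 2:1 spreading method:
Δσ ≈ qD²/(D+z)² = 269×2.4²/(2.4+4.75)² = 30.308 kPa
Final effective stress: σ'_f = σ'_0 + Δσ = 39.017 + 30.308 = 69.325 kPa.
Normally consolidated clay, so the full stress increment lies on the virgin compression line:
S_c = C_c·H/(1+e₀)·log₁₀(σ'_f/σ'_0) = 0.25×7.1/(1+0.85)×log₁₀(69.325/39.017)
    = 0.95946 × 0.24964 = 0.2395 m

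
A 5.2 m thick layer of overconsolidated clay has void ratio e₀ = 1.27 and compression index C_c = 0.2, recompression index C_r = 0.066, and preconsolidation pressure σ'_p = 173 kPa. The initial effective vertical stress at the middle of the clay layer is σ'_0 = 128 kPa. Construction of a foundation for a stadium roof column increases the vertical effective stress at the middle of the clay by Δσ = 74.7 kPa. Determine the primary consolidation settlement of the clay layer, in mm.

S_c ≈ 51.3 mm

Final effective stress: σ'_f = 128 + 74.7 = 202.7 kPa.
σ'_f = 202.7 > σ'_p = 173 kPa, so the stress path crosses the preconsolidation pressure — recompression up to σ'_p, then virgin compression beyond:
S_c = H/(1+e₀)·[C_r·log₁₀(σ'_p/σ'_0) + C_c·log₁₀(σ'_f/σ'_p)]
    = 5.2/2.27 × [0.066×log₁₀(173/128) + 0.2×log₁₀(202.7/173)]
    = 2.2907 × [0.0086352 + 0.013762] = 0.05131 m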